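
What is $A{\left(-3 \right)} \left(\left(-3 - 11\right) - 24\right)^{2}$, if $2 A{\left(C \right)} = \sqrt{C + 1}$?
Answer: $722 i \sqrt{2} \approx 1021.1 i$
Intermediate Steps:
$A{\left(C \right)} = \frac{\sqrt{1 + C}}{2}$ ($A{\left(C \right)} = \frac{\sqrt{C + 1}}{2} = \frac{\sqrt{1 + C}}{2}$)
$A{\left(-3 \right)} \left(\left(-3 - 11\right) - 24\right)^{2} = \frac{\sqrt{1 - 3}}{2} \left(\left(-3 - 11\right) - 24\right)^{2} = \frac{\sqrt{-2}}{2} \left(\left(-3 - 11\right) - 24\right)^{2} = \frac{i \sqrt{2}}{2} \left(-14 - 24\right)^{2} = \frac{i \sqrt{2}}{2} \left(-38\right)^{2} = \frac{i \sqrt{2}}{2} \cdot 1444 = 722 i \sqrt{2}$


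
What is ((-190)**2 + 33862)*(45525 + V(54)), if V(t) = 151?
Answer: 3195584312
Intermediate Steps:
((-190)**2 + 33862)*(45525 + V(54)) = ((-190)**2 + 33862)*(45525 + 151) = (36100 + 33862)*45676 = 69962*45676 = 3195584312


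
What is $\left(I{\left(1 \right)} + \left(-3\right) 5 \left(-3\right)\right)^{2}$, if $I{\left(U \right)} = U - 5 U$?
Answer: $1681$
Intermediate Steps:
$I{\left(U \right)} = - 4 U$
$\left(I{\left(1 \right)} + \left(-3\right) 5 \left(-3\right)\right)^{2} = \left(\left(-4\right) 1 + \left(-3\right) 5 \left(-3\right)\right)^{2} = \left(-4 - -45\right)^{2} = \left(-4 + 45\right)^{2} = 41^{2} = 1681$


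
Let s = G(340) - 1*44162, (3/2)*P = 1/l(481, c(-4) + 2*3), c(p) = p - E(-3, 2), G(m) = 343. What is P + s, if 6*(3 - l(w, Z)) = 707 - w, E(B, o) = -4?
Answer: -2278589/52 ≈ -43819.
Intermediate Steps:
c(p) = 4 + p (c(p) = p - 1*(-4) = p + 4 = 4 + p)
l(w, Z) = -689/6 + w/6 (l(w, Z) = 3 - (707 - w)/6 = 3 + (-707/6 + w/6) = -689/6 + w/6)
P = -1/52 (P = 2/(3*(-689/6 + (1/6)*481)) = 2/(3*(-689/6 + 481/6)) = 2/(3*(-104/3)) = (2/3)*(-3/104) = -1/52 ≈ -0.019231)
s = -43819 (s = 343 - 1*44162 = 343 - 44162 = -43819)
P + s = -1/52 - 43819 = -2278589/52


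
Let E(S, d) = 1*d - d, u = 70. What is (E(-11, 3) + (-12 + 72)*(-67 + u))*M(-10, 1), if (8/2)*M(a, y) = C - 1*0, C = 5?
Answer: 225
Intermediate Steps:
E(S, d) = 0 (E(S, d) = d - d = 0)
M(a, y) = 5/4 (M(a, y) = (5 - 1*0)/4 = (5 + 0)/4 = (¼)*5 = 5/4)
(E(-11, 3) + (-12 + 72)*(-67 + u))*M(-10, 1) = (0 + (-12 + 72)*(-67 + 70))*(5/4) = (0 + 60*3)*(5/4) = (0 + 180)*(5/4) = 180*(5/4) = 225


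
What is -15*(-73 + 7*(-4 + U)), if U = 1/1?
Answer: 1410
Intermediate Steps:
U = 1
-15*(-73 + 7*(-4 + U)) = -15*(-73 + 7*(-4 + 1)) = -15*(-73 + 7*(-3)) = -15*(-73 - 21) = -15*(-94) = 1410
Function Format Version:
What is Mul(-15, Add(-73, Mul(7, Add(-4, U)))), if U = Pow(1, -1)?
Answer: 1410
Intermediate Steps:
U = 1
Mul(-15, Add(-73, Mul(7, Add(-4, U)))) = Mul(-15, Add(-73, Mul(7, Add(-4, 1)))) = Mul(-15, Add(-73, Mul(7, -3))) = Mul(-15, Add(-73, -21)) = Mul(-15, -94) = 1410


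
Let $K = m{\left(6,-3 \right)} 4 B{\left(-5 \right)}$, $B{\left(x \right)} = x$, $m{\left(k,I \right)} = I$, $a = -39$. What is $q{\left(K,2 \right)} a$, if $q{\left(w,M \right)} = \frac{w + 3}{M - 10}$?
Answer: $\frac{2457}{8} \approx 307.13$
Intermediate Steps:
$K = 60$ ($K = \left(-3\right) 4 \left(-5\right) = \left(-12\right) \left(-5\right) = 60$)
$q{\left(w,M \right)} = \frac{3 + w}{-10 + M}$
$q{\left(K,2 \right)} a = \frac{3 + 60}{-10 + 2} \left(-39\right) = \frac{1}{-8} \cdot 63 \left(-39\right) = \left(- \frac{1}{8}\right) 63 \left(-39\right) = \left(- \frac{63}{8}\right) \left(-39\right) = \frac{2457}{8}$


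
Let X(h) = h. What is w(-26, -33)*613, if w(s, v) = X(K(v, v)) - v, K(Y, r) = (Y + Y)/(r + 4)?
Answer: 627099/29 ≈ 21624.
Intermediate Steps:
K(Y, r) = 2*Y/(4 + r) (K(Y, r) = (2*Y)/(4 + r) = 2*Y/(4 + r))
w(s, v) = -v + 2*v/(4 + v) (w(s, v) = 2*v/(4 + v) - v = -v + 2*v/(4 + v))
w(-26, -33)*613 = -33*(-2 - 1*(-33))/(4 - 33)*613 = -33*(-2 + 33)/(-29)*613 = -33*(-1/29)*31*613 = (1023/29)*613 = 627099/29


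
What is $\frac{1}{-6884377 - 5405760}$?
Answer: $- \frac{1}{12290137} \approx -8.1366 \cdot 10^{-8}$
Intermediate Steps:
$\frac{1}{-6884377 - 5405760} = \frac{1}{-12290137} = - \frac{1}{12290137}$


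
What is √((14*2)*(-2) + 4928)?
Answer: 2*√1218 ≈ 69.800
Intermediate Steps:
√((14*2)*(-2) + 4928) = √(28*(-2) + 4928) = √(-56 + 4928) = √4872 = 2*√1218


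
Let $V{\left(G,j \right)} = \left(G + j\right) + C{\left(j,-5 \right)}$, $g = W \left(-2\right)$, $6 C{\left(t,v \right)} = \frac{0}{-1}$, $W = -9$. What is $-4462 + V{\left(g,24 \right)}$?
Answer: $-4420$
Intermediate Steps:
$C{\left(t,v \right)} = 0$ ($C{\left(t,v \right)} = \frac{0 \frac{1}{-1}}{6} = \frac{0 \left(-1\right)}{6} = \frac{1}{6} \cdot 0 = 0$)
$g = 18$ ($g = \left(-9\right) \left(-2\right) = 18$)
$V{\left(G,j \right)} = G + j$ ($V{\left(G,j \right)} = \left(G + j\right) + 0 = G + j$)
$-4462 + V{\left(g,24 \right)} = -4462 + \left(18 + 24\right) = -4462 + 42 = -4420$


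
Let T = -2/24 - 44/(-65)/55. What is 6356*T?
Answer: -440153/975 ≈ -451.44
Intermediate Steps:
T = -277/3900 (T = -2*1/24 - 44*(-1/65)*(1/55) = -1/12 + (44/65)*(1/55) = -1/12 + 4/325 = -277/3900 ≈ -0.071026)
6356*T = 6356*(-277/3900) = -440153/975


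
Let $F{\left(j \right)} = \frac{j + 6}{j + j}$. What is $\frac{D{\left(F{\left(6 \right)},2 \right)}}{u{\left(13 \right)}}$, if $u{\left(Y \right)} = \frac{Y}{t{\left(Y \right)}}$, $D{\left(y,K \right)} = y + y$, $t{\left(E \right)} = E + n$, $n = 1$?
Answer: $\frac{28}{13} \approx 2.1538$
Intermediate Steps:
$t{\left(E \right)} = 1 + E$ ($t{\left(E \right)} = E + 1 = 1 + E$)
$F{\left(j \right)} = \frac{6 + j}{2 j}$
$D{\left(y,K \right)} = 2 y$
$u{\left(Y \right)} = \frac{Y}{1 + Y}$
$\frac{D{\left(F{\left(6 \right)},2 \right)}}{u{\left(13 \right)}} = \frac{2 \frac{6 + 6}{2 \cdot 6}}{13 \frac{1}{1 + 13}} = \frac{2 \cdot \frac{1}{2} \cdot \frac{1}{6} \cdot 12}{13 \cdot \frac{1}{14}} = \frac{2 \cdot 1}{13 \cdot \frac{1}{14}} = \frac{2}{\frac{13}{14}} = 2 \cdot \frac{14}{13} = \frac{28}{13}$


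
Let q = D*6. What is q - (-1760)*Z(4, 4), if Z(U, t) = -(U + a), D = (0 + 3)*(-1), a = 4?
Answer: -14098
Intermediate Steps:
D = -3 (D = 3*(-1) = -3)
Z(U, t) = -4 - U (Z(U, t) = -(U + 4) = -(4 + U) = -4 - U)
q = -18 (q = -3*6 = -18)
q - (-1760)*Z(4, 4) = -18 - (-1760)*(-4 - 1*4) = -18 - (-1760)*(-4 - 4) = -18 - (-1760)*(-8) = -18 - 88*160 = -18 - 14080 = -14098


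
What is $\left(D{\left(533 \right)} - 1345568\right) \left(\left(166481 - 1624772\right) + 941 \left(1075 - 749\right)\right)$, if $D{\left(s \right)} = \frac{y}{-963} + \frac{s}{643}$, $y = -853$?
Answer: $\frac{959435376846879850}{619209} \approx 1.5495 \cdot 10^{12}$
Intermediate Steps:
$D{\left(s \right)} = \frac{853}{963} + \frac{s}{643}$ ($D{\left(s \right)} = - \frac{853}{-963} + \frac{s}{643} = \left(-853\right) \left(- \frac{1}{963}\right) + s \frac{1}{643} = \frac{853}{963} + \frac{s}{643}$)
$\left(D{\left(533 \right)} - 1345568\right) \left(\left(166481 - 1624772\right) + 941 \left(1075 - 749\right)\right) = \left(\left(\frac{853}{963} + \frac{1}{643} \cdot 533\right) - 1345568\right) \left(\left(166481 - 1624772\right) + 941 \left(1075 - 749\right)\right) = \left(\left(\frac{853}{963} + \frac{533}{643}\right) - 1345568\right) \left(-1458291 + 941 \cdot 326\right) = \left(\frac{1061758}{619209} - 1345568\right) \left(-1458291 + 306766\right) = \left(- \frac{833186753954}{619209}\right) \left(-1151525\right) = \frac{959435376846879850}{619209}$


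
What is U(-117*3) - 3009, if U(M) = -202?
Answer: -3211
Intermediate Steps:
U(-117*3) - 3009 = -202 - 3009 = -3211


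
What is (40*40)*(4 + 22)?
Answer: 41600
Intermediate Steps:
(40*40)*(4 + 22) = 1600*26 = 41600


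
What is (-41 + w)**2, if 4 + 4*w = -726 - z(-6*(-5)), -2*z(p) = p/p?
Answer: 3193369/64 ≈ 49896.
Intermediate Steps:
z(p) = -1/2 (z(p) = -p/(2*p) = -1/2*1 = -1/2)
w = -1459/8 (w = -1 + (-726 - 1*(-1/2))/4 = -1 + (-726 + 1/2)/4 = -1 + (1/4)*(-1451/2) = -1 - 1451/8 = -1459/8 ≈ -182.38)
(-41 + w)**2 = (-41 - 1459/8)**2 = (-1787/8)**2 = 3193369/64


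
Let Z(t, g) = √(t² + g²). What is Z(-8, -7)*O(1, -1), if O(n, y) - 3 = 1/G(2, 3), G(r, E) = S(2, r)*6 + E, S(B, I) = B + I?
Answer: 82*√113/27 ≈ 32.284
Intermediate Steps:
G(r, E) = 12 + E + 6*r (G(r, E) = (2 + r)*6 + E = (12 + 6*r) + E = 12 + E + 6*r)
Z(t, g) = √(g² + t²)
O(n, y) = 82/27 (O(n, y) = 3 + 1/(12 + 3 + 6*2) = 3 + 1/(12 + 3 + 12) = 3 + 1/27 = 82/27)
Z(-8, -7)*O(1, -1) = √((-7)² + (-8)²)*(82/27) = √(49 + 64)*(82/27) = √113*(82/27) = 82*√113/27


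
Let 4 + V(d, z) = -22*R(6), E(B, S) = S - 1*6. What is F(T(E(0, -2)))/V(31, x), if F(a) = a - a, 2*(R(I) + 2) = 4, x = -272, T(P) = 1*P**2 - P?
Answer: 0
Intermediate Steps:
E(B, S) = -6 + S (E(B, S) = S - 6 = -6 + S)
T(P) = P**2 - P
R(I) = 0 (R(I) = -2 + (1/2)*4 = -2 + 2 = 0)
F(a) = 0
V(d, z) = -4 (V(d, z) = -4 - 22*0 = -4 + 0 = -4)
F(T(E(0, -2)))/V(31, x) = 0/(-4) = 0*(-1/4) = 0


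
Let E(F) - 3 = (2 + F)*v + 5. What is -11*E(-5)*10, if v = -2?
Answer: -1540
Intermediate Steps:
E(F) = 4 - 2*F (E(F) = 3 + ((2 + F)*(-2) + 5) = 3 + ((-4 - 2*F) + 5) = 3 + (1 - 2*F) = 4 - 2*F)
-11*E(-5)*10 = -11*(4 - 2*(-5))*10 = -11*(4 + 10)*10 = -11*14*10 = -154*10 = -1540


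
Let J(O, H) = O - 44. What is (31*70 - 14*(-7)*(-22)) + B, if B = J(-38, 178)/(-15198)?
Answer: 106427/7599 ≈ 14.005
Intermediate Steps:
J(O, H) = -44 + O
B = 41/7599 (B = (-44 - 38)/(-15198) = -82*(-1/15198) = 41/7599 ≈ 0.0053954)
(31*70 - 14*(-7)*(-22)) + B = (31*70 - 14*(-7)*(-22)) + 41/7599 = (2170 + 98*(-22)) + 41/7599 = (2170 - 2156) + 41/7599 = 14 + 41/7599 = 106427/7599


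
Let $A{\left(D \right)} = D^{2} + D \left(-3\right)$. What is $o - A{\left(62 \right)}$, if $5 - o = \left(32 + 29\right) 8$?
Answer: $-4141$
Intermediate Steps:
$A{\left(D \right)} = D^{2} - 3 D$
$o = -483$ ($o = 5 - \left(32 + 29\right) 8 = 5 - 61 \cdot 8 = 5 - 488 = -483$)
$o - A{\left(62 \right)} = -483 - 62 \left(-3 + 62\right) = -483 - 62 \cdot 59 = -483 - 3658 = -4141$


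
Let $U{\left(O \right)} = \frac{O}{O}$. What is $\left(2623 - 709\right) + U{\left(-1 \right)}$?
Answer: $1915$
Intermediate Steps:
$U{\left(O \right)} = 1$
$\left(2623 - 709\right) + U{\left(-1 \right)} = \left(2623 - 709\right) + 1 = 1914 + 1 = 1915$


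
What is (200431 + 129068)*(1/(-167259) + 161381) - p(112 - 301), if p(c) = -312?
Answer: 2964658997053710/55753 ≈ 5.3175e+10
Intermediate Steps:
(200431 + 129068)*(1/(-167259) + 161381) - p(112 - 301) = (200431 + 129068)*(1/(-167259) + 161381) - 1*(-312) = 329499*(-1/167259 + 161381) + 312 = 329499*(26992424678/167259) + 312 = 2964658979658774/55753 + 312 = 2964658997053710/55753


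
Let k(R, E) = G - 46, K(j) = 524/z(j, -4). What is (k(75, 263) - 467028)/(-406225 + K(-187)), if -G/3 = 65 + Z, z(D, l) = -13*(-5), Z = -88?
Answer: 30355325/26404101 ≈ 1.1496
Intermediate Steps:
z(D, l) = 65
G = 69 (G = -3*(65 - 88) = -3*(-23) = 69)
K(j) = 524/65
k(R, E) = 23 (k(R, E) = 69 - 46 = 23)
(k(75, 263) - 467028)/(-406225 + K(-187)) = (23 - 467028)/(-406225 + 524/65) = -467005/(-26404101/65) = -467005*(-65/26404101) = 30355325/26404101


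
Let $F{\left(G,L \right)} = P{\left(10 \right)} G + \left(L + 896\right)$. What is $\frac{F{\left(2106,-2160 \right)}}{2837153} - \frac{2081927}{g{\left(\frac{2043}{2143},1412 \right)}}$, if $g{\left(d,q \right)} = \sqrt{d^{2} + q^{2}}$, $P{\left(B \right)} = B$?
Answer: $\frac{19796}{2837153} - \frac{4461569561 \sqrt{9156171812905}}{9156171812905} \approx -1474.4$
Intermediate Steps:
$F{\left(G,L \right)} = 896 + L + 10 G$ ($F{\left(G,L \right)} = 10 G + \left(L + 896\right) = 10 G + \left(896 + L\right) = 896 + L + 10 G$)
$\frac{F{\left(2106,-2160 \right)}}{2837153} - \frac{2081927}{g{\left(\frac{2043}{2143},1412 \right)}} = \frac{896 - 2160 + 10 \cdot 2106}{2837153} - \frac{2081927}{\sqrt{\left(\frac{2043}{2143}\right)^{2} + 1412^{2}}} = \left(896 - 2160 + 21060\right) \frac{1}{2837153} - \frac{2081927}{\sqrt{\left(2043 \cdot \frac{1}{2143}\right)^{2} + 1993744}} = 19796 \cdot \frac{1}{2837153} - \frac{2081927}{\sqrt{\left(\frac{2043}{2143}\right)^{2} + 1993744}} = \frac{19796}{2837153} - \frac{2081927}{\sqrt{\frac{4173849}{4592449} + 1993744}} = \frac{19796}{2837153} - \frac{2081927}{\sqrt{\frac{9156171812905}{4592449}}} = \frac{19796}{2837153} - \frac{2081927}{\frac{1}{2143} \sqrt{9156171812905}} = \frac{19796}{2837153} - 2081927 \frac{2143 \sqrt{9156171812905}}{9156171812905} = \frac{19796}{2837153} - \frac{4461569561 \sqrt{9156171812905}}{9156171812905}$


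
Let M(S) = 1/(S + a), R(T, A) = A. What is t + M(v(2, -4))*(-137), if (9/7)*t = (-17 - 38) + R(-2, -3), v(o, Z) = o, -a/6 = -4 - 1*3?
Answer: -19097/396 ≈ -48.225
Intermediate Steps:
a = 42 (a = -6*(-4 - 1*3) = -6*(-4 - 3) = -6*(-7) = 42)
t = -406/9 (t = 7*((-17 - 38) - 3)/9 = 7*(-55 - 3)/9 = (7/9)*(-58) = -406/9 ≈ -45.111)
M(S) = 1/(42 + S) (M(S) = 1/(S + 42) = 1/(42 + S))
t + M(v(2, -4))*(-137) = -406/9 - 137/(42 + 2) = -406/9 - 137/44 = -19097/396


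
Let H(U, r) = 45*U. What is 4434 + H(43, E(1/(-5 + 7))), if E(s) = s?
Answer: 6369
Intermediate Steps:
4434 + H(43, E(1/(-5 + 7))) = 4434 + 45*43 = 4434 + 1935 = 6369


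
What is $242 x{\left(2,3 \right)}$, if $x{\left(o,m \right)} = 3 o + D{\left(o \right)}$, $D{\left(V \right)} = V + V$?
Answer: $2420$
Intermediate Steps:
$D{\left(V \right)} = 2 V$
$x{\left(o,m \right)} = 5 o$ ($x{\left(o,m \right)} = 3 o + 2 o = 5 o$)
$242 x{\left(2,3 \right)} = 242 \cdot 5 \cdot 2 = 242 \cdot 10 = 2420$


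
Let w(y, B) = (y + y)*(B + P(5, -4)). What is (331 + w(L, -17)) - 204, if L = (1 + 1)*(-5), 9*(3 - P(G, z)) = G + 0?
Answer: 3763/9 ≈ 418.11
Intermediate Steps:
P(G, z) = 3 - G/9 (P(G, z) = 3 - (G + 0)/9 = 3 - G/9)
L = -10 (L = 2*(-5) = -10)
w(y, B) = 2*y*(22/9 + B) (w(y, B) = (y + y)*(B + (3 - ⅑*5)) = (2*y)*(B + (3 - 5/9)) = (2*y)*(B + 22/9) = (2*y)*(22/9 + B) = 2*y*(22/9 + B))
(331 + w(L, -17)) - 204 = (331 + (2/9)*(-10)*(22 + 9*(-17))) - 204 = (331 + (2/9)*(-10)*(22 - 153)) - 204 = (331 + (2/9)*(-10)*(-131)) - 204 = (331 + 2620/9) - 204 = 5599/9 - 204 = 3763/9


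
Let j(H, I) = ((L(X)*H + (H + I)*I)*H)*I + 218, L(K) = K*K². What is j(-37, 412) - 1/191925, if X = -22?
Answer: -1604678769197551/191925 ≈ -8.3610e+9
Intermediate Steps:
L(K) = K³
j(H, I) = 218 + H*I*(-10648*H + I*(H + I)) (j(H, I) = (((-22)³*H + (H + I)*I)*H)*I + 218 = ((-10648*H + I*(H + I))*H)*I + 218 = (H*(-10648*H + I*(H + I)))*I + 218 = H*I*(-10648*H + I*(H + I)) + 218 = 218 + H*I*(-10648*H + I*(H + I)))
j(-37, 412) - 1/191925 = (218 - 37*412³ + (-37)²*412² - 10648*412*(-37)²) - 1/191925 = (218 - 37*69934528 + 1369*169744 - 10648*412*1369) - 1*1/191925 = (218 - 2587577536 + 232379536 - 6005770144) - 1/191925 = -8360967926 - 1/191925 = -1604678769197551/191925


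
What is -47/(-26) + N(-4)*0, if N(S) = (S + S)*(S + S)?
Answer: 47/26 ≈ 1.8077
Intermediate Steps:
N(S) = 4*S² (N(S) = (2*S)*(2*S) = 4*S²)
-47/(-26) + N(-4)*0 = -47/(-26) + (4*(-4)²)*0 = -47*(-1/26) + (4*16)*0 = 47/26 + 64*0 = 47/26 + 0 = 47/26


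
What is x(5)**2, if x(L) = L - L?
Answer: 0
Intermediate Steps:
x(L) = 0
x(5)**2 = 0**2 = 0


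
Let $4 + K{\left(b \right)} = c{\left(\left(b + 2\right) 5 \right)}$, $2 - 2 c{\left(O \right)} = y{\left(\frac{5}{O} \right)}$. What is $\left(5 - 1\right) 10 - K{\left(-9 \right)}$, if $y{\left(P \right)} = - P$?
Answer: $\frac{603}{14} \approx 43.071$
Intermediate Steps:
$c{\left(O \right)} = 1 + \frac{5}{2 O}$ ($c{\left(O \right)} = 1 - \frac{\left(-1\right) \frac{5}{O}}{2} = 1 - \frac{\left(-5\right) \frac{1}{O}}{2} = 1 + \frac{5}{2 O}$)
$K{\left(b \right)} = -4 + \frac{\frac{25}{2} + 5 b}{10 + 5 b}$ ($K{\left(b \right)} = -4 + \frac{\frac{5}{2} + \left(b + 2\right) 5}{\left(b + 2\right) 5} = -4 + \frac{\frac{5}{2} + \left(2 + b\right) 5}{\left(2 + b\right) 5} = -4 + \frac{\frac{5}{2} + \left(10 + 5 b\right)}{10 + 5 b} = -4 + \frac{\frac{25}{2} + 5 b}{10 + 5 b}$)
$\left(5 - 1\right) 10 - K{\left(-9 \right)} = \left(5 - 1\right) 10 - \frac{-11 - -54}{2 \left(2 - 9\right)} = 4 \cdot 10 - \frac{-11 + 54}{2 \left(-7\right)} = 40 - \frac{1}{2} \left(- \frac{1}{7}\right) 43 = 40 - - \frac{43}{14} = 40 + \frac{43}{14} = \frac{603}{14}$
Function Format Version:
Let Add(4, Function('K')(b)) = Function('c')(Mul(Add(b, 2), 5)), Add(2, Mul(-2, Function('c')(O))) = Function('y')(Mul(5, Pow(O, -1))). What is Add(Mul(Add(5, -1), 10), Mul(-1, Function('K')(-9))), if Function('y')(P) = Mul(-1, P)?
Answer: Rational(603, 14) ≈ 43.071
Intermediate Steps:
Function('c')(O) = Add(1, Mul(Rational(5, 2), Pow(O, -1))) (Function('c')(O) = Add(1, Mul(Rational(-1, 2), Mul(-1, Mul(5, Pow(O, -1))))) = Add(1, Mul(Rational(-1, 2), Mul(-5, Pow(O, -1)))) = Add(1, Mul(Rational(5, 2), Pow(O, -1))))
Function('K')(b) = Add(-4, Mul(Pow(Add(10, Mul(5, b)), -1), Add(Rational(25, 2), Mul(5, b)))) (Function('K')(b) = Add(-4, Mul(Pow(Mul(Add(b, 2), 5), -1), Add(Rational(5, 2), Mul(Add(b, 2), 5)))) = Add(-4, Mul(Pow(Mul(Add(2, b), 5), -1), Add(Rational(5, 2), Mul(Add(2, b), 5)))) = Add(-4, Mul(Pow(Add(10, Mul(5, b)), -1), Add(Rational(5, 2), Add(10, Mul(5, b))))) = Add(-4, Mul(Pow(Add(10, Mul(5, b)), -1), Add(Rational(25, 2), Mul(5, b)))))
Add(Mul(Add(5, -1), 10), Mul(-1, Function('K')(-9))) = Add(Mul(Add(5, -1), 10), Mul(-1, Mul(Rational(1, 2), Pow(Add(2, -9), -1), Add(-11, Mul(-6, -9))))) = Add(Mul(4, 10), Mul(-1, Mul(Rational(1, 2), Pow(-7, -1), Add(-11, 54)))) = Add(40, Mul(-1, Mul(Rational(1, 2), Rational(-1, 7), 43))) = Add(40, Mul(-1, Rational(-43, 14))) = Add(40, Rational(43, 14)) = Rational(603, 14)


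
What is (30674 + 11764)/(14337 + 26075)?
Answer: 21219/20206 ≈ 1.0501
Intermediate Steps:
(30674 + 11764)/(14337 + 26075) = 42438/40412 = 42438*(1/40412) = 21219/20206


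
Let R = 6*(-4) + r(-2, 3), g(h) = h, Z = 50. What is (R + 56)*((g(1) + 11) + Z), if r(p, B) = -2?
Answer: 1860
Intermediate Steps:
R = -26 (R = 6*(-4) - 2 = -24 - 2 = -26)
(R + 56)*((g(1) + 11) + Z) = (-26 + 56)*((1 + 11) + 50) = 30*(12 + 50) = 30*62 = 1860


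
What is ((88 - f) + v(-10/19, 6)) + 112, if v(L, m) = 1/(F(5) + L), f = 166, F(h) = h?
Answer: 2909/85 ≈ 34.224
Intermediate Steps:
v(L, m) = 1/(5 + L)
((88 - f) + v(-10/19, 6)) + 112 = ((88 - 1*166) + 1/(5 - 10/19)) + 112 = ((88 - 166) + 1/(5 - 10*1/19)) + 112 = (-78 + 1/(5 - 10/19)) + 112 = (-78 + 1/(85/19)) + 112 = (-78 + 19/85) + 112 = -6611/85 + 112 = 2909/85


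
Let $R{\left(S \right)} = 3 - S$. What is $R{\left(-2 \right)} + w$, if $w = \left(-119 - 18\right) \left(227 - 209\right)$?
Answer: $-2461$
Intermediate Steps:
$w = -2466$ ($w = \left(-137\right) 18 = -2466$)
$R{\left(-2 \right)} + w = \left(3 - -2\right) - 2466 = \left(3 + 2\right) - 2466 = 5 - 2466 = -2461$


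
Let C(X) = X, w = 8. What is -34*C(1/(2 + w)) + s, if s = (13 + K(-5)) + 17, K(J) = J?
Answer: 108/5 ≈ 21.600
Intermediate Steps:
s = 25 (s = (13 - 5) + 17 = 8 + 17 = 25)
-34*C(1/(2 + w)) + s = -34/(2 + 8) + 25 = -34/10 + 25 = -34*⅒ + 25 = -17/5 + 25 = 108/5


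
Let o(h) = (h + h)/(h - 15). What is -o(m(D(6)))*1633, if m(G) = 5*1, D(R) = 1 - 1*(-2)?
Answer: 1633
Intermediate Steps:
D(R) = 3 (D(R) = 1 + 2 = 3)
m(G) = 5
o(h) = 2*h/(-15 + h) (o(h) = (2*h)/(-15 + h) = 2*h/(-15 + h))
-o(m(D(6)))*1633 = -2*5/(-15 + 5)*1633 = -2*5/(-10)*1633 = -2*5*(-1/10)*1633 = -(-1)*1633 = -1*(-1633) = 1633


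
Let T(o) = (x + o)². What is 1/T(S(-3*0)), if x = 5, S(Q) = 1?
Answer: 1/36 ≈ 0.027778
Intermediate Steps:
T(o) = (5 + o)²
1/T(S(-3*0)) = 1/((5 + 1)²) = 1/(6²) = 1/36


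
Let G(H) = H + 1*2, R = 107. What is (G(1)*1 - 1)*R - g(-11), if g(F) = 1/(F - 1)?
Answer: 2569/12 ≈ 214.08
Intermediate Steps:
G(H) = 2 + H (G(H) = H + 2 = 2 + H)
g(F) = 1/(-1 + F)
(G(1)*1 - 1)*R - g(-11) = ((2 + 1)*1 - 1)*107 - 1/(-1 - 11) = (3*1 - 1)*107 - 1/(-12) = (3 - 1)*107 - 1*(-1/12) = 2*107 + 1/12 = 214 + 1/12 = 2569/12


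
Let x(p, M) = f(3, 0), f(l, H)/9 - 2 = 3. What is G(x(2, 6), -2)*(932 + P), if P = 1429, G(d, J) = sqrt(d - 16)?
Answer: 2361*sqrt(29) ≈ 12714.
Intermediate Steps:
f(l, H) = 45 (f(l, H) = 18 + 9*3 = 18 + 27 = 45)
x(p, M) = 45
G(d, J) = sqrt(-16 + d)
G(x(2, 6), -2)*(932 + P) = sqrt(-16 + 45)*(932 + 1429) = sqrt(29)*2361 = 2361*sqrt(29)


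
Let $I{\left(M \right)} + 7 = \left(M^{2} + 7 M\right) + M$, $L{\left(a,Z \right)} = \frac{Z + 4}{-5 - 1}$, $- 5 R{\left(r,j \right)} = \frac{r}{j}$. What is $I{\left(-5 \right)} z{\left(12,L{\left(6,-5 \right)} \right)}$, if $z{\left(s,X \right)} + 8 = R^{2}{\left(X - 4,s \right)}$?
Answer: $\frac{11398981}{64800} \approx 175.91$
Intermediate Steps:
$R{\left(r,j \right)} = - \frac{r}{5 j}$ ($R{\left(r,j \right)} = - \frac{r \frac{1}{j}}{5} = - \frac{r}{5 j}$)
$L{\left(a,Z \right)} = - \frac{2}{3} - \frac{Z}{6}$ ($L{\left(a,Z \right)} = \frac{4 + Z}{-6} = \left(4 + Z\right) \left(- \frac{1}{6}\right) = - \frac{2}{3} - \frac{Z}{6}$)
$I{\left(M \right)} = -7 + M^{2} + 8 M$ ($I{\left(M \right)} = -7 + \left(\left(M^{2} + 7 M\right) + M\right) = -7 + \left(M^{2} + 8 M\right) = -7 + M^{2} + 8 M$)
$z{\left(s,X \right)} = -8 + \frac{\left(-4 + X\right)^{2}}{25 s^{2}}$ ($z{\left(s,X \right)} = -8 + \left(- \frac{X - 4}{5 s}\right)^{2} = -8 + \left(- \frac{-4 + X}{5 s}\right)^{2} = -8 + \frac{\left(-4 + X\right)^{2}}{25 s^{2}}$)
$I{\left(-5 \right)} z{\left(12,L{\left(6,-5 \right)} \right)} = \left(-7 + \left(-5\right)^{2} + 8 \left(-5\right)\right) \left(-8 + \frac{\left(-4 - - \frac{1}{6}\right)^{2}}{25 \cdot 144}\right) = \left(-7 + 25 - 40\right) \left(-8 + \frac{1}{25} \cdot \frac{1}{144} \left(-4 + \left(- \frac{2}{3} + \frac{5}{6}\right)\right)^{2}\right) = - 22 \left(-8 + \frac{1}{25} \cdot \frac{1}{144} \left(-4 + \frac{1}{6}\right)^{2}\right) = - 22 \left(-8 + \frac{1}{25} \cdot \frac{1}{144} \left(- \frac{23}{6}\right)^{2}\right) = - 22 \left(-8 + \frac{1}{25} \cdot \frac{1}{144} \cdot \frac{529}{36}\right) = - 22 \left(-8 + \frac{529}{129600}\right) = \left(-22\right) \left(- \frac{1036271}{129600}\right) = \frac{11398981}{64800}$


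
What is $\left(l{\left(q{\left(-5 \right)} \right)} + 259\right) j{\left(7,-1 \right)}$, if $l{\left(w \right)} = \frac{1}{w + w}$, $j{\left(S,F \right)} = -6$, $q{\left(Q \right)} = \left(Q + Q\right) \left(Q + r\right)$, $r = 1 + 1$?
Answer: $- \frac{15541}{10} \approx -1554.1$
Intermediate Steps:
$r = 2$
$q{\left(Q \right)} = 2 Q \left(2 + Q\right)$ ($q{\left(Q \right)} = \left(Q + Q\right) \left(Q + 2\right) = 2 Q \left(2 + Q\right)$)
$l{\left(w \right)} = \frac{1}{2 w}$
$\left(l{\left(q{\left(-5 \right)} \right)} + 259\right) j{\left(7,-1 \right)} = \left(\frac{1}{2 \cdot 2 \left(-5\right) \left(2 - 5\right)} + 259\right) \left(-6\right) = \left(\frac{1}{2 \cdot 2 \left(-5\right) \left(-3\right)} + 259\right) \left(-6\right) = \left(\frac{1}{2 \cdot 30} + 259\right) \left(-6\right) = \left(\frac{1}{2} \cdot \frac{1}{30} + 259\right) \left(-6\right) = \left(\frac{1}{60} + 259\right) \left(-6\right) = \frac{15541}{60} \left(-6\right) = - \frac{15541}{10}$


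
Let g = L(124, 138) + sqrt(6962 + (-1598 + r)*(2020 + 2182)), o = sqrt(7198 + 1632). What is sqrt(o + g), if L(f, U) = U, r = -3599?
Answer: sqrt(138 + sqrt(8830) + 12*I*sqrt(151603)) ≈ 49.548 + 47.149*I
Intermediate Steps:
o = sqrt(8830) ≈ 93.968
g = 138 + 12*I*sqrt(151603) (g = 138 + sqrt(6962 + (-1598 - 3599)*(2020 + 2182)) = 138 + sqrt(6962 - 5197*4202) = 138 + sqrt(6962 - 21837794) = 138 + sqrt(-21830832) = 138 + 12*I*sqrt(151603) ≈ 138.0 + 4672.3*I)
sqrt(o + g) = sqrt(sqrt(8830) + (138 + 12*I*sqrt(151603))) = sqrt(138 + sqrt(8830) + 12*I*sqrt(151603))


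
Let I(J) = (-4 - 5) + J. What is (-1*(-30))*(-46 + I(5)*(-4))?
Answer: -900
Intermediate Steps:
I(J) = -9 + J
(-1*(-30))*(-46 + I(5)*(-4)) = (-1*(-30))*(-46 + (-9 + 5)*(-4)) = 30*(-46 - 4*(-4)) = 30*(-46 + 16) = 30*(-30) = -900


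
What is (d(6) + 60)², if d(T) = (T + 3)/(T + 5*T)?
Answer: 58081/16 ≈ 3630.1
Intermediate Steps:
d(T) = (3 + T)/(6*T) (d(T) = (3 + T)/((6*T)) = (3 + T)*(1/(6*T)) = (3 + T)/(6*T))
(d(6) + 60)² = ((⅙)*(3 + 6)/6 + 60)² = ((⅙)*(⅙)*9 + 60)² = (¼ + 60)² = (241/4)² = 58081/16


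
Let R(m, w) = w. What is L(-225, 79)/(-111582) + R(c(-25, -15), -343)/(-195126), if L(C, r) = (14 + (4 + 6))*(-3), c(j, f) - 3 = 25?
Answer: 2906761/1209586074 ≈ 0.0024031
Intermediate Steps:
c(j, f) = 28 (c(j, f) = 3 + 25 = 28)
L(C, r) = -72 (L(C, r) = (14 + 10)*(-3) = 24*(-3) = -72)
L(-225, 79)/(-111582) + R(c(-25, -15), -343)/(-195126) = -72/(-111582) - 343/(-195126) = -72*(-1/111582) - 343*(-1/195126) = 4/6199 + 343/195126 = 2906761/1209586074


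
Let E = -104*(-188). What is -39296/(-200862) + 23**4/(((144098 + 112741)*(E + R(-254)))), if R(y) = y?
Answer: 32471001511909/165928048219494 ≈ 0.19569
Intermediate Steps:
E = 19552
-39296/(-200862) + 23**4/(((144098 + 112741)*(E + R(-254)))) = -39296/(-200862) + 23**4/(((144098 + 112741)*(19552 - 254))) = -39296*(-1/200862) + 279841/((256839*19298)) = 19648/100431 + 279841/4956479022 = 32471001511909/165928048219494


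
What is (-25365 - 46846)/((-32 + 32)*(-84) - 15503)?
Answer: 72211/15503 ≈ 4.6579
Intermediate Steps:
(-25365 - 46846)/((-32 + 32)*(-84) - 15503) = -72211/(0*(-84) - 15503) = -72211/(0 - 15503) = -72211/(-15503) = -72211*(-1/15503) = 72211/15503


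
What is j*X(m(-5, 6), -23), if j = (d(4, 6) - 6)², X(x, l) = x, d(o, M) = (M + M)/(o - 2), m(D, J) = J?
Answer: 0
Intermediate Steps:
d(o, M) = 2*M/(-2 + o) (d(o, M) = (2*M)/(-2 + o) = 2*M/(-2 + o))
j = 0 (j = (2*6/(-2 + 4) - 6)² = (2*6/2 - 6)² = (2*6*(½) - 6)² = (6 - 6)² = 0² = 0)
j*X(m(-5, 6), -23) = 0*6 = 0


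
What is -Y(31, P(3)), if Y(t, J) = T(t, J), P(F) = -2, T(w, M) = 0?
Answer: 0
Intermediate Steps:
Y(t, J) = 0
-Y(31, P(3)) = -1*0 = 0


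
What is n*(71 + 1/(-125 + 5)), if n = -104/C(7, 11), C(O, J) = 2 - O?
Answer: 110747/75 ≈ 1476.6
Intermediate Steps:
n = 104/5 (n = -104/(2 - 1*7) = -104/(2 - 7) = -104/(-5) = -104*(-⅕) = 104/5 ≈ 20.800)
n*(71 + 1/(-125 + 5)) = 104*(71 + 1/(-125 + 5))/5 = 104*(71 + 1/(-120))/5 = 104*(71 - 1/120)/5 = (104/5)*(8519/120) = 110747/75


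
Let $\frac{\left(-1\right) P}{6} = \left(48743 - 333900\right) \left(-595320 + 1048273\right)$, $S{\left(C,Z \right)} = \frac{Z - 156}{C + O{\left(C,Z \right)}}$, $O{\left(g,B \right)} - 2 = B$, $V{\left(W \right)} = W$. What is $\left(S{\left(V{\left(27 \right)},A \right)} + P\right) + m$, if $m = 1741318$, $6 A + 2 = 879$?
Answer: $\frac{814501933749185}{1051} \approx 7.7498 \cdot 10^{11}$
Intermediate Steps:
$A = \frac{877}{6}$ ($A = - \frac{1}{3} + \frac{1}{6} \cdot 879 = - \frac{1}{3} + \frac{293}{2} = \frac{877}{6} \approx 146.17$)
$O{\left(g,B \right)} = 2 + B$
$S{\left(C,Z \right)} = \frac{-156 + Z}{2 + C + Z}$ ($S{\left(C,Z \right)} = \frac{Z - 156}{C + \left(2 + Z\right)} = \frac{-156 + Z}{2 + C + Z}$)
$P = 774976311726$ ($P = - 6 \left(48743 - 333900\right) \left(-595320 + 1048273\right) = - 6 \left(\left(-285157\right) 452953\right) = \left(-6\right) \left(-129162718621\right) = 774976311726$)
$\left(S{\left(V{\left(27 \right)},A \right)} + P\right) + m = \left(\frac{-156 + \frac{877}{6}}{2 + 27 + \frac{877}{6}} + 774976311726\right) + 1741318 = \left(\frac{1}{\frac{1051}{6}} \left(- \frac{59}{6}\right) + 774976311726\right) + 1741318 = \left(\frac{6}{1051} \left(- \frac{59}{6}\right) + 774976311726\right) + 1741318 = \left(- \frac{59}{1051} + 774976311726\right) + 1741318 = \frac{814500103623967}{1051} + 1741318 = \frac{814501933749185}{1051}$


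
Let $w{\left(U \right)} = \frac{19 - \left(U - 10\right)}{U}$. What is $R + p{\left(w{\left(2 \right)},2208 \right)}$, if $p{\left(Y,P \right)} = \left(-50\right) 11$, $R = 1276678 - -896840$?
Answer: $2172968$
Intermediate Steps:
$w{\left(U \right)} = \frac{29 - U}{U}$ ($w{\left(U \right)} = \frac{19 - \left(U - 10\right)}{U} = \frac{19 - \left(-10 + U\right)}{U} = \frac{29 - U}{U}$)
$R = 2173518$ ($R = 1276678 + 896840 = 2173518$)
$p{\left(Y,P \right)} = -550$
$R + p{\left(w{\left(2 \right)},2208 \right)} = 2173518 - 550 = 2172968$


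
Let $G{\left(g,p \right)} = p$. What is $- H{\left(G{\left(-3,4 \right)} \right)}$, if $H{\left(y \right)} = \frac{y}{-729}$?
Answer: $\frac{4}{729} \approx 0.005487$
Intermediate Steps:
$H{\left(y \right)} = - \frac{y}{729}$ ($H{\left(y \right)} = y \left(- \frac{1}{729}\right) = - \frac{y}{729}$)
$- H{\left(G{\left(-3,4 \right)} \right)} = - \frac{\left(-1\right) 4}{729} = \left(-1\right) \left(- \frac{4}{729}\right) = \frac{4}{729}$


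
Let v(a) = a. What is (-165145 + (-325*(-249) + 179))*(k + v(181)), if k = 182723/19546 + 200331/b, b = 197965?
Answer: -62228507431176951/3869423890 ≈ -1.6082e+7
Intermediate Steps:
k = 40088428421/3869423890 (k = 182723/19546 + 200331/197965 = 40088428421/3869423890 ≈ 10.360)
(-165145 + (-325*(-249) + 179))*(k + v(181)) = (-165145 + (-325*(-249) + 179))*(40088428421/3869423890 + 181) = (-165145 + (80925 + 179))*(740454152511/3869423890) = (-165145 + 81104)*(740454152511/3869423890) = -84041*740454152511/3869423890 = -62228507431176951/3869423890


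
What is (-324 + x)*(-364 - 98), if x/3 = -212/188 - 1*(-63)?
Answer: 3004848/47 ≈ 63933.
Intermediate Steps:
x = 8724/47 (x = 3*(-212/188 - 1*(-63)) = 3*(-212*1/188 + 63) = 3*(-53/47 + 63) = 3*(2908/47) = 8724/47 ≈ 185.62)
(-324 + x)*(-364 - 98) = (-324 + 8724/47)*(-364 - 98) = -6504/47*(-462) = 3004848/47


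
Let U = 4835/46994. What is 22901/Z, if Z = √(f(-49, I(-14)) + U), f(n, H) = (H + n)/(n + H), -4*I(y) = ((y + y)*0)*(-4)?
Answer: 22901*√2435652026/51829 ≈ 21807.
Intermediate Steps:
I(y) = 0 (I(y) = -(y + y)*0*(-4)/4 = -(2*y)*0*(-4)/4 = -0*(-4) = -¼*0 = 0)
f(n, H) = 1 (f(n, H) = (H + n)/(H + n) = 1)
U = 4835/46994 (U = 4835*(1/46994) = 4835/46994 ≈ 0.10289)
Z = √2435652026/46994 (Z = √(1 + 4835/46994) = √(51829/46994) = √2435652026/46994 ≈ 1.0502)
22901/Z = 22901/((√2435652026/46994)) = 22901*(√2435652026/51829) = 22901*√2435652026/51829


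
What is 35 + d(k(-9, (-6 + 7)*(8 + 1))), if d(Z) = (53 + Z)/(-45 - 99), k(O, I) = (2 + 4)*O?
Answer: 5041/144 ≈ 35.007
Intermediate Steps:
k(O, I) = 6*O
d(Z) = -53/144 - Z/144 (d(Z) = (53 + Z)/(-144) = (53 + Z)*(-1/144) = -53/144 - Z/144)
35 + d(k(-9, (-6 + 7)*(8 + 1))) = 35 + (-53/144 - (-9)/24) = 35 + (-53/144 - 1/144*(-54)) = 35 + (-53/144 + 3/8) = 35 + 1/144 = 5041/144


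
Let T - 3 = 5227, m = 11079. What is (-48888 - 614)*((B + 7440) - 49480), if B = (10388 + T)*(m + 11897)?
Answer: -17761175430256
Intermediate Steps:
T = 5230 (T = 3 + 5227 = 5230)
B = 358839168 (B = (10388 + 5230)*(11079 + 11897) = 15618*22976 = 358839168)
(-48888 - 614)*((B + 7440) - 49480) = (-48888 - 614)*((358839168 + 7440) - 49480) = -49502*(358846608 - 49480) = -49502*358797128 = -17761175430256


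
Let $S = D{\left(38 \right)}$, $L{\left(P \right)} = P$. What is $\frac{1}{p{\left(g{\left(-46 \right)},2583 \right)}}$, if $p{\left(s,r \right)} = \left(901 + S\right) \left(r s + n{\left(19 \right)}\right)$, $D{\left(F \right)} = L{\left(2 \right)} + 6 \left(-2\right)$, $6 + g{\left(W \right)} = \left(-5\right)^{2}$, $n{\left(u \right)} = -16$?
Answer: $\frac{1}{43713351} \approx 2.2876 \cdot 10^{-8}$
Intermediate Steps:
$g{\left(W \right)} = 19$ ($g{\left(W \right)} = -6 + \left(-5\right)^{2} = -6 + 25 = 19$)
$D{\left(F \right)} = -10$ ($D{\left(F \right)} = 2 + 6 \left(-2\right) = 2 - 12 = -10$)
$S = -10$
$p{\left(s,r \right)} = -14256 + 891 r s$ ($p{\left(s,r \right)} = \left(901 - 10\right) \left(r s - 16\right) = 891 \left(-16 + r s\right) = -14256 + 891 r s$)
$\frac{1}{p{\left(g{\left(-46 \right)},2583 \right)}} = \frac{1}{-14256 + 891 \cdot 2583 \cdot 19} = \frac{1}{-14256 + 43727607} = \frac{1}{43713351}$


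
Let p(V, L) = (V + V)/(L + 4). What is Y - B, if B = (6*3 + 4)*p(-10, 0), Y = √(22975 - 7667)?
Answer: 110 + 2*√3827 ≈ 233.73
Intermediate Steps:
p(V, L) = 2*V/(4 + L) (p(V, L) = (2*V)/(4 + L) = 2*V/(4 + L))
Y = 2*√3827 (Y = √15308 = 2*√3827 ≈ 123.73)
B = -110 (B = (6*3 + 4)*(2*(-10)/(4 + 0)) = (18 + 4)*(2*(-10)/4) = 22*(2*(-10)*(¼)) = 22*(-5) = -110)
Y - B = 2*√3827 - 1*(-110) = 2*√3827 + 110 = 110 + 2*√3827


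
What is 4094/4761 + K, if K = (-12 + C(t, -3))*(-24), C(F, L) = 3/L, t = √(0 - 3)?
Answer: 64762/207 ≈ 312.86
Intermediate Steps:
t = I*√3 (t = √(-3) = I*√3 ≈ 1.732*I)
K = 312 (K = (-12 + 3/(-3))*(-24) = (-12 + 3*(-⅓))*(-24) = (-12 - 1)*(-24) = -13*(-24) = 312)
4094/4761 + K = 4094/4761 + 312 = 4094*(1/4761) + 312 = 178/207 + 312 = 64762/207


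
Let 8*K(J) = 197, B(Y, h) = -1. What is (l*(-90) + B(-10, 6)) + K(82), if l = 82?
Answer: -58851/8 ≈ -7356.4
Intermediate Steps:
K(J) = 197/8 (K(J) = (1/8)*197 = 197/8)
(l*(-90) + B(-10, 6)) + K(82) = (82*(-90) - 1) + 197/8 = (-7380 - 1) + 197/8 = -7381 + 197/8 = -58851/8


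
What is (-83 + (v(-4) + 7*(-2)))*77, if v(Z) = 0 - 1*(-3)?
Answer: -7238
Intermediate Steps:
v(Z) = 3 (v(Z) = 0 + 3 = 3)
(-83 + (v(-4) + 7*(-2)))*77 = (-83 + (3 + 7*(-2)))*77 = (-83 + (3 - 14))*77 = (-83 - 11)*77 = -94*77 = -7238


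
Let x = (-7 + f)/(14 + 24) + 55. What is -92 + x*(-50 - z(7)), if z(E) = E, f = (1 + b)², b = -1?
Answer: -6433/2 ≈ -3216.5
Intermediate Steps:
f = 0 (f = (1 - 1)² = 0² = 0)
x = 2083/38 (x = (-7 + 0)/(14 + 24) + 55 = -7/38 + 55 = 2083/38 ≈ 54.816)
-92 + x*(-50 - z(7)) = -92 + 2083*(-50 - 1*7)/38 = -92 + 2083*(-50 - 7)/38 = -92 + (2083/38)*(-57) = -92 - 6249/2 = -6433/2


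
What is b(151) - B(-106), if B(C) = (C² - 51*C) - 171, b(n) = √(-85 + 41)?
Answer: -16471 + 2*I*√11 ≈ -16471.0 + 6.6332*I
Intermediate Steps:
b(n) = 2*I*√11 (b(n) = √(-44) = 2*I*√11)
B(C) = -171 + C² - 51*C
b(151) - B(-106) = 2*I*√11 - (-171 + (-106)² - 51*(-106)) = 2*I*√11 - (-171 + 11236 + 5406) = 2*I*√11 - 1*16471 = 2*I*√11 - 16471 = -16471 + 2*I*√11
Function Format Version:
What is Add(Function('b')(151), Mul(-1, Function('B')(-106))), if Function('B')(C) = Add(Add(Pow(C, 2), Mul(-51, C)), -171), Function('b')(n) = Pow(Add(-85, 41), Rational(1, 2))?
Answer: Add(-16471, Mul(2, I, Pow(11, Rational(1, 2)))) ≈ Add(-16471., Mul(6.6332, I))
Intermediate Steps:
Function('b')(n) = Mul(2, I, Pow(11, Rational(1, 2))) (Function('b')(n) = Pow(-44, Rational(1, 2)) = Mul(2, I, Pow(11, Rational(1, 2))))
Function('B')(C) = Add(-171, Pow(C, 2), Mul(-51, C))
Add(Function('b')(151), Mul(-1, Function('B')(-106))) = Add(Mul(2, I, Pow(11, Rational(1, 2))), Mul(-1, Add(-171, Pow(-106, 2), Mul(-51, -106)))) = Add(Mul(2, I, Pow(11, Rational(1, 2))), Mul(-1, Add(-171, 11236, 5406))) = Add(Mul(2, I, Pow(11, Rational(1, 2))), Mul(-1, 16471)) = Add(Mul(2, I, Pow(11, Rational(1, 2))), -16471) = Add(-16471, Mul(2, I, Pow(11, Rational(1, 2))))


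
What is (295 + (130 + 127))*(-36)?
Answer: -19872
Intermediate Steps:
(295 + (130 + 127))*(-36) = (295 + 257)*(-36) = 552*(-36) = -19872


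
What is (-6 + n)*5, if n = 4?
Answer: -10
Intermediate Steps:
(-6 + n)*5 = (-6 + 4)*5 = -2*5 = -10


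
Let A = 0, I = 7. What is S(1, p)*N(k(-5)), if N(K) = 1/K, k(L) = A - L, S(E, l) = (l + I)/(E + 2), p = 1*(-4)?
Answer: ⅕ ≈ 0.20000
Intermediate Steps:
p = -4
S(E, l) = (7 + l)/(2 + E) (S(E, l) = (l + 7)/(E + 2) = (7 + l)/(2 + E))
k(L) = -L (k(L) = 0 - L = -L)
S(1, p)*N(k(-5)) = ((7 - 4)/(2 + 1))/((-1*(-5))) = (3/3)/5 = ((⅓)*3)*(⅕) = 1*(⅕) = ⅕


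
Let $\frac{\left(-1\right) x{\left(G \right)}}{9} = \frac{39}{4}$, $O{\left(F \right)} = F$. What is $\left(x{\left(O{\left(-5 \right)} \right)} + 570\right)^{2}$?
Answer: $\frac{3721041}{16} \approx 2.3257 \cdot 10^{5}$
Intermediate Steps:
$x{\left(G \right)} = - \frac{351}{4}$ ($x{\left(G \right)} = - 9 \cdot \frac{39}{4} = - 9 \cdot 39 \cdot \frac{1}{4} = \left(-9\right) \frac{39}{4} = - \frac{351}{4}$)
$\left(x{\left(O{\left(-5 \right)} \right)} + 570\right)^{2} = \left(- \frac{351}{4} + 570\right)^{2} = \left(\frac{1929}{4}\right)^{2} = \frac{3721041}{16}$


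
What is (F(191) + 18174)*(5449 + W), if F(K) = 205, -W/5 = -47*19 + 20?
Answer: 180371506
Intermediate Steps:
W = 4365 (W = -5*(-47*19 + 20) = -5*(-893 + 20) = -5*(-873) = 4365)
(F(191) + 18174)*(5449 + W) = (205 + 18174)*(5449 + 4365) = 18379*9814 = 180371506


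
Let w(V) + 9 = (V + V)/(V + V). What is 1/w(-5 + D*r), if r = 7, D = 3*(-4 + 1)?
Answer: -1/8 ≈ -0.12500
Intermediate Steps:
D = -9 (D = 3*(-3) = -9)
w(V) = -8 (w(V) = -9 + (V + V)/(V + V) = -9 + (2*V)/((2*V)) = -9 + (2*V)*(1/(2*V)) = -9 + 1 = -8)
1/w(-5 + D*r) = 1/(-8) = -1/8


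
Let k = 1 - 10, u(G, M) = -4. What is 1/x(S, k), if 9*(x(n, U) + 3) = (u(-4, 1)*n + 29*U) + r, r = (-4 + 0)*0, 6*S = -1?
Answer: -27/862 ≈ -0.031322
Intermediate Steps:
S = -⅙ (S = (⅙)*(-1) = -⅙ ≈ -0.16667)
r = 0 (r = -4*0 = 0)
k = -9
x(n, U) = -3 - 4*n/9 + 29*U/9 (x(n, U) = -3 + ((-4*n + 29*U) + 0)/9 = -3 + (-4*n + 29*U)/9 = -3 + (-4*n/9 + 29*U/9) = -3 - 4*n/9 + 29*U/9)
1/x(S, k) = 1/(-3 - 4/9*(-⅙) + (29/9)*(-9)) = 1/(-3 + 2/27 - 29) = 1/(-862/27) = -27/862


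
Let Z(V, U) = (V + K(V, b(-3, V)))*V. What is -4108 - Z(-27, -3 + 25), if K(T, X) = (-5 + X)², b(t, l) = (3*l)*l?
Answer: 128545511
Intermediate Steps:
b(t, l) = 3*l²
Z(V, U) = V*(V + (-5 + 3*V²)²) (Z(V, U) = (V + (-5 + 3*V²)²)*V = V*(V + (-5 + 3*V²)²))
-4108 - Z(-27, -3 + 25) = -4108 - (-27)*(-27 + (-5 + 3*(-27)²)²) = -4108 - (-27)*(-27 + (-5 + 3*729)²) = -4108 - (-27)*(-27 + (-5 + 2187)²) = -4108 - (-27)*(-27 + 2182²) = -4108 - (-27)*(-27 + 4761124) = -4108 - (-27)*4761097 = -4108 - 1*(-128549619) = -4108 + 128549619 = 128545511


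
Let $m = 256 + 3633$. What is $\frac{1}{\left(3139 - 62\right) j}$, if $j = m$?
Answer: $\frac{1}{11966453} \approx 8.3567 \cdot 10^{-8}$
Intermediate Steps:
$m = 3889$
$j = 3889$
$\frac{1}{\left(3139 - 62\right) j} = \frac{1}{\left(3139 - 62\right) 3889} = \frac{1}{3077} \cdot \frac{1}{3889} = \frac{1}{11966453}$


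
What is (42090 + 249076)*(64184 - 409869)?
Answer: -100651718710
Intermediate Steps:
(42090 + 249076)*(64184 - 409869) = 291166*(-345685) = -100651718710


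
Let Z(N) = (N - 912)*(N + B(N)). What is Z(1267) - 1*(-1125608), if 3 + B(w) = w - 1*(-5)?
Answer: 2025888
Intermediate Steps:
B(w) = 2 + w (B(w) = -3 + (w - 1*(-5)) = -3 + (w + 5) = -3 + (5 + w) = 2 + w)
Z(N) = (-912 + N)*(2 + 2*N) (Z(N) = (N - 912)*(N + (2 + N)) = (-912 + N)*(2 + 2*N))
Z(1267) - 1*(-1125608) = (-1824 - 1822*1267 + 2*1267**2) - 1*(-1125608) = (-1824 - 2308474 + 2*1605289) + 1125608 = (-1824 - 2308474 + 3210578) + 1125608 = 900280 + 1125608 = 2025888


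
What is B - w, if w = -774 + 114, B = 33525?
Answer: 34185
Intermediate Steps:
w = -660
B - w = 33525 - 1*(-660) = 33525 + 660 = 34185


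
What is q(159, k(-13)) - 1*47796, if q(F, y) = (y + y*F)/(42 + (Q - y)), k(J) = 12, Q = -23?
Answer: -332652/7 ≈ -47522.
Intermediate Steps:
q(F, y) = (y + F*y)/(19 - y) (q(F, y) = (y + y*F)/(42 + (-23 - y)) = (y + F*y)/(19 - y))
q(159, k(-13)) - 1*47796 = -1*12*(1 + 159)/(-19 + 12) - 1*47796 = -1*12*160/(-7) - 47796 = -1*12*(-⅐)*160 - 47796 = 1920/7 - 47796 = -332652/7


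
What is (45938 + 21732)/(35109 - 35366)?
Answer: -67670/257 ≈ -263.31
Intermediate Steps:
(45938 + 21732)/(35109 - 35366) = 67670/(-257) = 67670*(-1/257) = -67670/257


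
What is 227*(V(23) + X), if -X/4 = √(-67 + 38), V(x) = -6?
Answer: -1362 - 908*I*√29 ≈ -1362.0 - 4889.7*I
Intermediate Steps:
X = -4*I*√29 (X = -4*√(-67 + 38) = -4*I*√29 ≈ -21.541*I)
227*(V(23) + X) = 227*(-6 - 4*I*√29) = -1362 - 908*I*√29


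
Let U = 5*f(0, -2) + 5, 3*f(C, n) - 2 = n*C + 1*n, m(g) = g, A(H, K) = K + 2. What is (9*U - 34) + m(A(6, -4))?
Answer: 9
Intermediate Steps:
A(H, K) = 2 + K
f(C, n) = ⅔ + n/3 + C*n/3 (f(C, n) = ⅔ + (n*C + 1*n)/3 = ⅔ + (C*n + n)/3 = ⅔ + (n + C*n)/3 = ⅔ + (n/3 + C*n/3) = ⅔ + n/3 + C*n/3)
U = 5 (U = 5*(⅔ + (⅓)*(-2) + (⅓)*0*(-2)) + 5 = 5*(⅔ - ⅔ + 0) + 5 = 5*0 + 5 = 0 + 5 = 5)
(9*U - 34) + m(A(6, -4)) = (9*5 - 34) + (2 - 4) = (45 - 34) - 2 = 11 - 2 = 9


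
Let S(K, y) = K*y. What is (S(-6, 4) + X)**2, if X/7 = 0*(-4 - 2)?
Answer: 576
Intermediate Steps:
X = 0 (X = 7*(0*(-4 - 2)) = 7*(0*(-6)) = 7*0 = 0)
(S(-6, 4) + X)**2 = (-6*4 + 0)**2 = (-24 + 0)**2 = (-24)**2 = 576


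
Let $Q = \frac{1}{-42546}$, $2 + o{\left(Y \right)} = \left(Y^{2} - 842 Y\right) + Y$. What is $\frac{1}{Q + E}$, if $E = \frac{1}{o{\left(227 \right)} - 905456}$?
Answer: $- \frac{22226796228}{543691} \approx -40881.0$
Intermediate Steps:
$o{\left(Y \right)} = -2 + Y^{2} - 841 Y$ ($o{\left(Y \right)} = -2 + \left(\left(Y^{2} - 842 Y\right) + Y\right) = -2 + \left(Y^{2} - 841 Y\right) = -2 + Y^{2} - 841 Y$)
$E = - \frac{1}{1044836}$ ($E = \frac{1}{\left(-2 + 227^{2} - 190907\right) - 905456} = \frac{1}{\left(-2 + 51529 - 190907\right) - 905456} = \frac{1}{-139380 - 905456} = \frac{1}{-1044836} = - \frac{1}{1044836} \approx -9.5709 \cdot 10^{-7}$)
$Q = - \frac{1}{42546} \approx -2.3504 \cdot 10^{-5}$
$\frac{1}{Q + E} = \frac{1}{- \frac{1}{42546} - \frac{1}{1044836}} = \frac{1}{- \frac{543691}{22226796228}} = - \frac{22226796228}{543691}$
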